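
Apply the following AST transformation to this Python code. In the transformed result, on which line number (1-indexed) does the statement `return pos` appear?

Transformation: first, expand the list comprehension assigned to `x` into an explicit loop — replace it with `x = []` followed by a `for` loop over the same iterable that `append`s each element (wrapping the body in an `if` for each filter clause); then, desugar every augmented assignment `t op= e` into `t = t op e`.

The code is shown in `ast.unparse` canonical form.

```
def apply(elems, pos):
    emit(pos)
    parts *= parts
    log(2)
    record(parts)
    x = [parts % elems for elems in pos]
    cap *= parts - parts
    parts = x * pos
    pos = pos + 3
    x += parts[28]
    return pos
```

Transformed code:
def apply(elems, pos):
    emit(pos)
    parts = parts * parts
    log(2)
    record(parts)
    x = []
    for elems in pos:
        x.append(parts % elems)
    cap = cap * (parts - parts)
    parts = x * pos
    pos = pos + 3
    x = x + parts[28]
    return pos

13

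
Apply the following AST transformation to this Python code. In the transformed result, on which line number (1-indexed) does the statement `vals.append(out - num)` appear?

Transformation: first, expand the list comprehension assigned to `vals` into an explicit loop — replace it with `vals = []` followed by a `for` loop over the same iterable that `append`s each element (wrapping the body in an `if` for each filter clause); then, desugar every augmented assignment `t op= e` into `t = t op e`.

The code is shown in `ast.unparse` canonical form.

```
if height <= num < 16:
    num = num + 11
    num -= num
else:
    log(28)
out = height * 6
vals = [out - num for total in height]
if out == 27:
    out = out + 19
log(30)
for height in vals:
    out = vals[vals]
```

9

Transformed code:
if height <= num < 16:
    num = num + 11
    num = num - num
else:
    log(28)
out = height * 6
vals = []
for total in height:
    vals.append(out - num)
if out == 27:
    out = out + 19
log(30)
for height in vals:
    out = vals[vals]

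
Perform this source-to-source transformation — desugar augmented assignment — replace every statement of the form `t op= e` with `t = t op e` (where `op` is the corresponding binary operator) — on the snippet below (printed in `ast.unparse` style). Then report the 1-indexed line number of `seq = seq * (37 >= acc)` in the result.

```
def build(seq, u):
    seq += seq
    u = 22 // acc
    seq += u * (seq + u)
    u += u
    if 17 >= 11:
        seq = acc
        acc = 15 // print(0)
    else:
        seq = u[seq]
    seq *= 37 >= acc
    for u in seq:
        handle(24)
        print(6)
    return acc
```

Transformed code:
def build(seq, u):
    seq = seq + seq
    u = 22 // acc
    seq = seq + u * (seq + u)
    u = u + u
    if 17 >= 11:
        seq = acc
        acc = 15 // print(0)
    else:
        seq = u[seq]
    seq = seq * (37 >= acc)
    for u in seq:
        handle(24)
        print(6)
    return acc

11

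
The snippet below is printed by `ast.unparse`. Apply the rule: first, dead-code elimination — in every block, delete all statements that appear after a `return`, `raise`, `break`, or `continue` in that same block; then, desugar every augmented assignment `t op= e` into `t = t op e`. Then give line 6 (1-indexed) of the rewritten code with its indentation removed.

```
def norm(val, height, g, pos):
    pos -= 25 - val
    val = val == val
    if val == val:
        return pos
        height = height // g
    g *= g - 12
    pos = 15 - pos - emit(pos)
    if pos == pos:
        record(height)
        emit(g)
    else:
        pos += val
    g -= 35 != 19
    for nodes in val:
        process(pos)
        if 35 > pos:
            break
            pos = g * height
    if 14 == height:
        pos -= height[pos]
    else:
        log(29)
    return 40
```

g = g * (g - 12)

Transformed code:
def norm(val, height, g, pos):
    pos = pos - (25 - val)
    val = val == val
    if val == val:
        return pos
    g = g * (g - 12)
    pos = 15 - pos - emit(pos)
    if pos == pos:
        record(height)
        emit(g)
    else:
        pos = pos + val
    g = g - (35 != 19)
    for nodes in val:
        process(pos)
        if 35 > pos:
            break
    if 14 == height:
        pos = pos - height[pos]
    else:
        log(29)
    return 40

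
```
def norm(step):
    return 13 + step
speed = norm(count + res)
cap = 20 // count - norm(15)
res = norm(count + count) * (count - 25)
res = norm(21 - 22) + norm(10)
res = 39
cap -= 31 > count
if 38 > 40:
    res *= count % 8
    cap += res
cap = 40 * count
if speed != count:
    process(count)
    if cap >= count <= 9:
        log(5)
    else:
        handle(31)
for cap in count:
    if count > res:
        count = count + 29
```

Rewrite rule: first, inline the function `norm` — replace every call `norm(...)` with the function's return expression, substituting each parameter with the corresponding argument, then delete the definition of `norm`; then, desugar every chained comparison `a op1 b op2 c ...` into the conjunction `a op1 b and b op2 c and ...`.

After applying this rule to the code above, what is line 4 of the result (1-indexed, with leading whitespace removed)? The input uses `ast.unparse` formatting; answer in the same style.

res = 13 + (21 - 22) + (13 + 10)

Transformed code:
speed = 13 + (count + res)
cap = 20 // count - (13 + 15)
res = (13 + (count + count)) * (count - 25)
res = 13 + (21 - 22) + (13 + 10)
res = 39
cap -= 31 > count
if 38 > 40:
    res *= count % 8
    cap += res
cap = 40 * count
if speed != count:
    process(count)
    if cap >= count and count <= 9:
        log(5)
    else:
        handle(31)
for cap in count:
    if count > res:
        count = count + 29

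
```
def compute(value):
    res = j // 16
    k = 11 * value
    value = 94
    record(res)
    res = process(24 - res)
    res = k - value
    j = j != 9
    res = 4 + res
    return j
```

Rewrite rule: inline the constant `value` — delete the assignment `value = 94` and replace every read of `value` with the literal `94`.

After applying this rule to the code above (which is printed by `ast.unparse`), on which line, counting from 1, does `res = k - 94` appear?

Transformed code:
def compute(value):
    res = j // 16
    k = 11 * 94
    record(res)
    res = process(24 - res)
    res = k - 94
    j = j != 9
    res = 4 + res
    return j

6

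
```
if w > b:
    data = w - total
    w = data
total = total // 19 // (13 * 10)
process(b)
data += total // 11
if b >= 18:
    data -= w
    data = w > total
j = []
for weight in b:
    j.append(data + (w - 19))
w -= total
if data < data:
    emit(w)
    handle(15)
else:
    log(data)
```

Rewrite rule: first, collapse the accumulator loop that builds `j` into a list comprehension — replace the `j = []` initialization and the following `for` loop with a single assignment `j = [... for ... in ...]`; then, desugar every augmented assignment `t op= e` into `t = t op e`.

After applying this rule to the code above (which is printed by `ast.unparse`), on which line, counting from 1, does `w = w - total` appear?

Transformed code:
if w > b:
    data = w - total
    w = data
total = total // 19 // (13 * 10)
process(b)
data = data + total // 11
if b >= 18:
    data = data - w
    data = w > total
j = [data + (w - 19) for weight in b]
w = w - total
if data < data:
    emit(w)
    handle(15)
else:
    log(data)

11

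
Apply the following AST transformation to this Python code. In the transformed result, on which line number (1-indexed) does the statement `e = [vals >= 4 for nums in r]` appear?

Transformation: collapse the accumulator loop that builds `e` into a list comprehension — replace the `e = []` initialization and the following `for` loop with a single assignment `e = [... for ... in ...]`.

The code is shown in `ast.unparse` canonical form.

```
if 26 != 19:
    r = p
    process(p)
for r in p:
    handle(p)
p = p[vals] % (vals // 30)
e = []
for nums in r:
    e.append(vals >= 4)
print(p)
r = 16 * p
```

Transformed code:
if 26 != 19:
    r = p
    process(p)
for r in p:
    handle(p)
p = p[vals] % (vals // 30)
e = [vals >= 4 for nums in r]
print(p)
r = 16 * p

7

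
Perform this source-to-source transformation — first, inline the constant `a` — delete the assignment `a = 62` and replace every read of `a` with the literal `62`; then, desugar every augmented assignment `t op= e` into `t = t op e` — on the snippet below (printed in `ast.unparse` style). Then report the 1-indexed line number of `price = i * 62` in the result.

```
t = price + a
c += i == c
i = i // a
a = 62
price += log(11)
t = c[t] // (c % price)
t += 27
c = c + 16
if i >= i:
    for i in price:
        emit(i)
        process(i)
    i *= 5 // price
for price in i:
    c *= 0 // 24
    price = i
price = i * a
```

16

Transformed code:
t = price + 62
c = c + (i == c)
i = i // 62
price = price + log(11)
t = c[t] // (c % price)
t = t + 27
c = c + 16
if i >= i:
    for i in price:
        emit(i)
        process(i)
    i = i * (5 // price)
for price in i:
    c = c * (0 // 24)
    price = i
price = i * 62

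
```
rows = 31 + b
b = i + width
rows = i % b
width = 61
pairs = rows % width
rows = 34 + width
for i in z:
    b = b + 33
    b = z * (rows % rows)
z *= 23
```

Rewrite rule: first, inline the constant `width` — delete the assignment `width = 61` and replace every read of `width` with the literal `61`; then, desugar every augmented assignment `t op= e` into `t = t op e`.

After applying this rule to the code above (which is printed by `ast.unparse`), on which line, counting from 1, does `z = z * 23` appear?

Transformed code:
rows = 31 + b
b = i + 61
rows = i % b
pairs = rows % 61
rows = 34 + 61
for i in z:
    b = b + 33
    b = z * (rows % rows)
z = z * 23

9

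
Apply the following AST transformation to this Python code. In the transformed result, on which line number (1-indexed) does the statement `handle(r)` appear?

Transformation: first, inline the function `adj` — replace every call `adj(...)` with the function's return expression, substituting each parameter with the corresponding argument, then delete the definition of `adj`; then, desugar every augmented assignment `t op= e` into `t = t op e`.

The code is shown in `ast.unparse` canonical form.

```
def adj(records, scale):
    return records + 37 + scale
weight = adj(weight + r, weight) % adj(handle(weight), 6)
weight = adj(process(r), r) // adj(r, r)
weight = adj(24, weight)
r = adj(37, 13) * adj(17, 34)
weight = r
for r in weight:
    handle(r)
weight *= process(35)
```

Transformed code:
weight = (weight + r + 37 + weight) % (handle(weight) + 37 + 6)
weight = (process(r) + 37 + r) // (r + 37 + r)
weight = 24 + 37 + weight
r = (37 + 37 + 13) * (17 + 37 + 34)
weight = r
for r in weight:
    handle(r)
weight = weight * process(35)

7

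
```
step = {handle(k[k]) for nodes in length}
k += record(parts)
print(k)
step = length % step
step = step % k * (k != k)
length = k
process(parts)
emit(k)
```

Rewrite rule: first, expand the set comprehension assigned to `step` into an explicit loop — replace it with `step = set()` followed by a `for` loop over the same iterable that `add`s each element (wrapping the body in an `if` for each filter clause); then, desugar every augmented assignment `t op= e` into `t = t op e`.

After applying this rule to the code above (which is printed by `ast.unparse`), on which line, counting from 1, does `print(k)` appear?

Transformed code:
step = set()
for nodes in length:
    step.add(handle(k[k]))
k = k + record(parts)
print(k)
step = length % step
step = step % k * (k != k)
length = k
process(parts)
emit(k)

5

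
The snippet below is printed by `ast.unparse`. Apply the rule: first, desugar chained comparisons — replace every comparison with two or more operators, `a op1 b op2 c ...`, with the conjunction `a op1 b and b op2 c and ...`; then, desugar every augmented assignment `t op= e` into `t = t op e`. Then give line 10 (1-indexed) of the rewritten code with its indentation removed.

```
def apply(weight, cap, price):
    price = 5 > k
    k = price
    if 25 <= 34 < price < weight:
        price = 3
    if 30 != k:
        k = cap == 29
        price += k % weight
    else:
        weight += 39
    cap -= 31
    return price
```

Transformed code:
def apply(weight, cap, price):
    price = 5 > k
    k = price
    if 25 <= 34 and 34 < price and (price < weight):
        price = 3
    if 30 != k:
        k = cap == 29
        price = price + k % weight
    else:
        weight = weight + 39
    cap = cap - 31
    return price

weight = weight + 39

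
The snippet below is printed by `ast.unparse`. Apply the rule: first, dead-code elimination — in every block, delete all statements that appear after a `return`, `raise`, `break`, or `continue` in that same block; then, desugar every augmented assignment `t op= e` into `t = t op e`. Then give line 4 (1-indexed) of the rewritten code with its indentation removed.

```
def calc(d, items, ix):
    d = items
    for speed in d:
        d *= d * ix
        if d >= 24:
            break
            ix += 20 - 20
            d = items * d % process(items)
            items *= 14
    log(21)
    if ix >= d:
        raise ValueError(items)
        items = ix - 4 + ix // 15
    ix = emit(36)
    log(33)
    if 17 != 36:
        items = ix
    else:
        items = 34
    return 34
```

Transformed code:
def calc(d, items, ix):
    d = items
    for speed in d:
        d = d * (d * ix)
        if d >= 24:
            break
    log(21)
    if ix >= d:
        raise ValueError(items)
    ix = emit(36)
    log(33)
    if 17 != 36:
        items = ix
    else:
        items = 34
    return 34

d = d * (d * ix)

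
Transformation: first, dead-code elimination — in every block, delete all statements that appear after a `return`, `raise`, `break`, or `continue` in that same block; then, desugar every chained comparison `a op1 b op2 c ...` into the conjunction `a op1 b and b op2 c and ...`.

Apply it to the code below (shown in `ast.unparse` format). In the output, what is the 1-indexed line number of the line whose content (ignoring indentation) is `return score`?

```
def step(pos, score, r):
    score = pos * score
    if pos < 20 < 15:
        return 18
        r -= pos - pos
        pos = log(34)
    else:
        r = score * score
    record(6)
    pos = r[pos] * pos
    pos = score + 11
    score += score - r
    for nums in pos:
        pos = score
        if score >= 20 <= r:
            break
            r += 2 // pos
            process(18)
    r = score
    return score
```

16

Transformed code:
def step(pos, score, r):
    score = pos * score
    if pos < 20 and 20 < 15:
        return 18
    else:
        r = score * score
    record(6)
    pos = r[pos] * pos
    pos = score + 11
    score += score - r
    for nums in pos:
        pos = score
        if score >= 20 and 20 <= r:
            break
    r = score
    return score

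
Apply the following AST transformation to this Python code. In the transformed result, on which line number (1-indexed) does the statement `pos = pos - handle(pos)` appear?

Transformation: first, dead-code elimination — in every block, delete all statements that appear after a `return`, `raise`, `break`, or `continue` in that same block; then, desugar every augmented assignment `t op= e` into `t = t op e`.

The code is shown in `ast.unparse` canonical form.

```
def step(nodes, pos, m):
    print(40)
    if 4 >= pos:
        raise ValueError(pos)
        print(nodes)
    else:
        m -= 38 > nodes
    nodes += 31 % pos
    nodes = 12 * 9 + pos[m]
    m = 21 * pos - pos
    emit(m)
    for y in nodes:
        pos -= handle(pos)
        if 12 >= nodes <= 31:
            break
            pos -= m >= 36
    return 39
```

12

Transformed code:
def step(nodes, pos, m):
    print(40)
    if 4 >= pos:
        raise ValueError(pos)
    else:
        m = m - (38 > nodes)
    nodes = nodes + 31 % pos
    nodes = 12 * 9 + pos[m]
    m = 21 * pos - pos
    emit(m)
    for y in nodes:
        pos = pos - handle(pos)
        if 12 >= nodes <= 31:
            break
    return 39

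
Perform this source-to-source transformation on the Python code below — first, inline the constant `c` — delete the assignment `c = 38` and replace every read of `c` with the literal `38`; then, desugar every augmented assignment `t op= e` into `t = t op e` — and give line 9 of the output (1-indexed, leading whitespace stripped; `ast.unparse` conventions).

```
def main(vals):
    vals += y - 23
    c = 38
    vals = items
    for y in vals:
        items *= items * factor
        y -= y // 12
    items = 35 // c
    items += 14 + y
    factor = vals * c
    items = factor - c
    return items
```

factor = vals * 38

Transformed code:
def main(vals):
    vals = vals + (y - 23)
    vals = items
    for y in vals:
        items = items * (items * factor)
        y = y - y // 12
    items = 35 // 38
    items = items + (14 + y)
    factor = vals * 38
    items = factor - 38
    return items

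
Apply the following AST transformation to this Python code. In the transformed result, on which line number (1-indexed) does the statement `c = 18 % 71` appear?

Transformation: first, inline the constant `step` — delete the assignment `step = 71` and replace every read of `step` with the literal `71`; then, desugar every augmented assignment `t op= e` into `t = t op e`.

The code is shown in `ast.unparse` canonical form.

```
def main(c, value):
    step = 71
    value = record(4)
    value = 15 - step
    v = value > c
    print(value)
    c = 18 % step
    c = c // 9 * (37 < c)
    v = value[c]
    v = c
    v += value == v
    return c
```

6

Transformed code:
def main(c, value):
    value = record(4)
    value = 15 - 71
    v = value > c
    print(value)
    c = 18 % 71
    c = c // 9 * (37 < c)
    v = value[c]
    v = c
    v = v + (value == v)
    return c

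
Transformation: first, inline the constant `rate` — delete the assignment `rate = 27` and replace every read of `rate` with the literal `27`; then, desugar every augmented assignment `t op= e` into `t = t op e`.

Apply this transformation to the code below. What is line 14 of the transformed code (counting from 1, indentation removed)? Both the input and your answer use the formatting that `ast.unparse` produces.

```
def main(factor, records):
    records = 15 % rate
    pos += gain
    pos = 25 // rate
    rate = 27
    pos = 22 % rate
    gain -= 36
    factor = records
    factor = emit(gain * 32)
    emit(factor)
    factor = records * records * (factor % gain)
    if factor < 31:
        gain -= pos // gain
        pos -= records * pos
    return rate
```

return 27

Transformed code:
def main(factor, records):
    records = 15 % 27
    pos = pos + gain
    pos = 25 // 27
    pos = 22 % 27
    gain = gain - 36
    factor = records
    factor = emit(gain * 32)
    emit(factor)
    factor = records * records * (factor % gain)
    if factor < 31:
        gain = gain - pos // gain
        pos = pos - records * pos
    return 27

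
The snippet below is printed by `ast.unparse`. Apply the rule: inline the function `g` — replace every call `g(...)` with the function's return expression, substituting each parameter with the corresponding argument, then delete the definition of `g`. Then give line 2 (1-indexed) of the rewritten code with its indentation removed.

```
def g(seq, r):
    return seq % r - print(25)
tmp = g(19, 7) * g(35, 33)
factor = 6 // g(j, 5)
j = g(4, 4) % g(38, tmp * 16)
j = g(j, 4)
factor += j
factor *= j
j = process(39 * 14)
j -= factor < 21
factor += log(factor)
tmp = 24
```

Transformed code:
tmp = (19 % 7 - print(25)) * (35 % 33 - print(25))
factor = 6 // (j % 5 - print(25))
j = (4 % 4 - print(25)) % (38 % (tmp * 16) - print(25))
j = j % 4 - print(25)
factor += j
factor *= j
j = process(39 * 14)
j -= factor < 21
factor += log(factor)
tmp = 24

factor = 6 // (j % 5 - print(25))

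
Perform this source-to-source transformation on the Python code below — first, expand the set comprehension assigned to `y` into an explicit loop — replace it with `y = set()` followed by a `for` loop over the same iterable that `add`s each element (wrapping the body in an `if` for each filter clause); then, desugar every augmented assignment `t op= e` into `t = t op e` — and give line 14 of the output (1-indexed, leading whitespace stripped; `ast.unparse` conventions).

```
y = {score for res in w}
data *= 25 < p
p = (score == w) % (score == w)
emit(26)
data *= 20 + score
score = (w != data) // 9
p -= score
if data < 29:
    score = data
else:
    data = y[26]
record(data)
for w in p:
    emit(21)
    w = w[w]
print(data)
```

Transformed code:
y = set()
for res in w:
    y.add(score)
data = data * (25 < p)
p = (score == w) % (score == w)
emit(26)
data = data * (20 + score)
score = (w != data) // 9
p = p - score
if data < 29:
    score = data
else:
    data = y[26]
record(data)
for w in p:
    emit(21)
    w = w[w]
print(data)

record(data)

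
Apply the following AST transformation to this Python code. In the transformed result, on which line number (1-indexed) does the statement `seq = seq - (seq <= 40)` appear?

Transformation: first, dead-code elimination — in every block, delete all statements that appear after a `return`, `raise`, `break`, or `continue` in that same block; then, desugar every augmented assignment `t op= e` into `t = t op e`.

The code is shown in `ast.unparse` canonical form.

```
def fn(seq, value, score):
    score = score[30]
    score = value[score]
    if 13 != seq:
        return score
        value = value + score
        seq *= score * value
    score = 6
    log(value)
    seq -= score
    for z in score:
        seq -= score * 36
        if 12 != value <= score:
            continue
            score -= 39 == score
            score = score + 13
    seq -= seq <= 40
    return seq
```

Transformed code:
def fn(seq, value, score):
    score = score[30]
    score = value[score]
    if 13 != seq:
        return score
    score = 6
    log(value)
    seq = seq - score
    for z in score:
        seq = seq - score * 36
        if 12 != value <= score:
            continue
    seq = seq - (seq <= 40)
    return seq

13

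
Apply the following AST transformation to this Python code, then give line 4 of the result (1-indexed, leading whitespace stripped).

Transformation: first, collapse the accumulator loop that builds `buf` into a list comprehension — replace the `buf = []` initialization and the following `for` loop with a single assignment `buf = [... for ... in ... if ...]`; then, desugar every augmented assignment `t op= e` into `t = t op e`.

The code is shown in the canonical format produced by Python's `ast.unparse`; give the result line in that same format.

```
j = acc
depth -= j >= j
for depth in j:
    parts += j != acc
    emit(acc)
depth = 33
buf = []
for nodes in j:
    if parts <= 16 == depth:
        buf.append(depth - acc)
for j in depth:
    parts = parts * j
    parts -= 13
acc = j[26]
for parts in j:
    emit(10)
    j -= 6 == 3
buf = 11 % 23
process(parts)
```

Transformed code:
j = acc
depth = depth - (j >= j)
for depth in j:
    parts = parts + (j != acc)
    emit(acc)
depth = 33
buf = [depth - acc for nodes in j if parts <= 16 == depth]
for j in depth:
    parts = parts * j
    parts = parts - 13
acc = j[26]
for parts in j:
    emit(10)
    j = j - (6 == 3)
buf = 11 % 23
process(parts)

parts = parts + (j != acc)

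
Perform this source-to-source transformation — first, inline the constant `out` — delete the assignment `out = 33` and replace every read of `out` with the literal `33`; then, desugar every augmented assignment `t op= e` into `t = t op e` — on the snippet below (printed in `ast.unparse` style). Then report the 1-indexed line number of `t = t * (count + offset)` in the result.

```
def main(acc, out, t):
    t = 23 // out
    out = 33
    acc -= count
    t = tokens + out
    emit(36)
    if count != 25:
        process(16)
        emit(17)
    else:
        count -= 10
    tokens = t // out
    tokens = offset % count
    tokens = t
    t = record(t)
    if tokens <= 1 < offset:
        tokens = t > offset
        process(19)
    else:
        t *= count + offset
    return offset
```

Transformed code:
def main(acc, out, t):
    t = 23 // 33
    acc = acc - count
    t = tokens + 33
    emit(36)
    if count != 25:
        process(16)
        emit(17)
    else:
        count = count - 10
    tokens = t // 33
    tokens = offset % count
    tokens = t
    t = record(t)
    if tokens <= 1 < offset:
        tokens = t > offset
        process(19)
    else:
        t = t * (count + offset)
    return offset

19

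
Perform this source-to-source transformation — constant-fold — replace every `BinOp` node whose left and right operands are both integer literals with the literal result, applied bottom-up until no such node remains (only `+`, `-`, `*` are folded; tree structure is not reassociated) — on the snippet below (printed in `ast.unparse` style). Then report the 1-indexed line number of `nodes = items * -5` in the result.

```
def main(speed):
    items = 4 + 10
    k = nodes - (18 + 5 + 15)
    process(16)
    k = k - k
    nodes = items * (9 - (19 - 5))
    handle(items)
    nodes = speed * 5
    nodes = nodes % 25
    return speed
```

6

Transformed code:
def main(speed):
    items = 14
    k = nodes - 38
    process(16)
    k = k - k
    nodes = items * -5
    handle(items)
    nodes = speed * 5
    nodes = nodes % 25
    return speed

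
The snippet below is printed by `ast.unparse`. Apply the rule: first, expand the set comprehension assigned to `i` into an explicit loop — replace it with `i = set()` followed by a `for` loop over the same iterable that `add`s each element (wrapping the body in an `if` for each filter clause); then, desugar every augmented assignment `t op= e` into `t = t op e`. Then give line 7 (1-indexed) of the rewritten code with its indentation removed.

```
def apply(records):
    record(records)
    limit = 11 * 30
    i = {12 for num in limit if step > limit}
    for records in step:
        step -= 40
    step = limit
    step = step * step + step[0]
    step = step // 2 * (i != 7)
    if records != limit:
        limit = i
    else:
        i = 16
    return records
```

i.add(12)

Transformed code:
def apply(records):
    record(records)
    limit = 11 * 30
    i = set()
    for num in limit:
        if step > limit:
            i.add(12)
    for records in step:
        step = step - 40
    step = limit
    step = step * step + step[0]
    step = step // 2 * (i != 7)
    if records != limit:
        limit = i
    else:
        i = 16
    return records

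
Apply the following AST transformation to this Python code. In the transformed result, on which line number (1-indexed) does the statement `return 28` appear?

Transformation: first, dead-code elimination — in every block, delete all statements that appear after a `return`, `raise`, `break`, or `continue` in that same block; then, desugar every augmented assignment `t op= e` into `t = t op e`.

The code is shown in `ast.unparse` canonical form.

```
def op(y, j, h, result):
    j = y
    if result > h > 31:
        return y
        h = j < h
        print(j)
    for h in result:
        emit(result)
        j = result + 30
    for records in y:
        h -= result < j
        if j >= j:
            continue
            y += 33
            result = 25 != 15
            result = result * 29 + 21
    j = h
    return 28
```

Transformed code:
def op(y, j, h, result):
    j = y
    if result > h > 31:
        return y
    for h in result:
        emit(result)
        j = result + 30
    for records in y:
        h = h - (result < j)
        if j >= j:
            continue
    j = h
    return 28

13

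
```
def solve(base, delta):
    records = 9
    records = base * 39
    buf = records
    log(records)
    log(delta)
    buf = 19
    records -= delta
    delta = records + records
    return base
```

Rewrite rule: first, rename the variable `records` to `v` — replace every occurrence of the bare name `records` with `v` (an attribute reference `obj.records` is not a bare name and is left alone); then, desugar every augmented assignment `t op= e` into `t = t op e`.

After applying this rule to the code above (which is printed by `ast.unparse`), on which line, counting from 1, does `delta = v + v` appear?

Transformed code:
def solve(base, delta):
    v = 9
    v = base * 39
    buf = v
    log(v)
    log(delta)
    buf = 19
    v = v - delta
    delta = v + v
    return base

9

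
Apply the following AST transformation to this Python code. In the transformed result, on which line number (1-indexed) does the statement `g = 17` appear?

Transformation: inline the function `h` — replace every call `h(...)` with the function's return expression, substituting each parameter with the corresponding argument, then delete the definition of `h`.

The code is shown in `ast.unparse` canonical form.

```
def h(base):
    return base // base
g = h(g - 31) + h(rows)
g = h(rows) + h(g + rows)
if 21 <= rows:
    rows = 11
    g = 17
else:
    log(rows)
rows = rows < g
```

5

Transformed code:
g = (g - 31) // (g - 31) + rows // rows
g = rows // rows + (g + rows) // (g + rows)
if 21 <= rows:
    rows = 11
    g = 17
else:
    log(rows)
rows = rows < g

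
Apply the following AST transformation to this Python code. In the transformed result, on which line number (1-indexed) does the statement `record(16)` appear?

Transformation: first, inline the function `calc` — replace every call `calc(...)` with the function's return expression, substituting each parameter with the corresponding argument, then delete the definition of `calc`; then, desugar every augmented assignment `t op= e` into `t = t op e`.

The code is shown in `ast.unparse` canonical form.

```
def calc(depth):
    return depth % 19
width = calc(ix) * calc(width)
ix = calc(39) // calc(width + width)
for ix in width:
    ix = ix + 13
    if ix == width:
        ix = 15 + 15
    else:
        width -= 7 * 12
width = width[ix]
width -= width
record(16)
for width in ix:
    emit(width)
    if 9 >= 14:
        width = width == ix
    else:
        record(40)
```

11

Transformed code:
width = ix % 19 * (width % 19)
ix = 39 % 19 // ((width + width) % 19)
for ix in width:
    ix = ix + 13
    if ix == width:
        ix = 15 + 15
    else:
        width = width - 7 * 12
width = width[ix]
width = width - width
record(16)
for width in ix:
    emit(width)
    if 9 >= 14:
        width = width == ix
    else:
        record(40)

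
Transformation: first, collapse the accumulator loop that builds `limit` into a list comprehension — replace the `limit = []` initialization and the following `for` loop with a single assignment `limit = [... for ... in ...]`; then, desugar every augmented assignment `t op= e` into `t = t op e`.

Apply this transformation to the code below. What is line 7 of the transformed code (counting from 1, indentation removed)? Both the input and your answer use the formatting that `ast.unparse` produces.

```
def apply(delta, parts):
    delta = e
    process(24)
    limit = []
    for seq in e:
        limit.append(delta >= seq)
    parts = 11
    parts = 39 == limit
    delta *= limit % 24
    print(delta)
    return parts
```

delta = delta * (limit % 24)

Transformed code:
def apply(delta, parts):
    delta = e
    process(24)
    limit = [delta >= seq for seq in e]
    parts = 11
    parts = 39 == limit
    delta = delta * (limit % 24)
    print(delta)
    return parts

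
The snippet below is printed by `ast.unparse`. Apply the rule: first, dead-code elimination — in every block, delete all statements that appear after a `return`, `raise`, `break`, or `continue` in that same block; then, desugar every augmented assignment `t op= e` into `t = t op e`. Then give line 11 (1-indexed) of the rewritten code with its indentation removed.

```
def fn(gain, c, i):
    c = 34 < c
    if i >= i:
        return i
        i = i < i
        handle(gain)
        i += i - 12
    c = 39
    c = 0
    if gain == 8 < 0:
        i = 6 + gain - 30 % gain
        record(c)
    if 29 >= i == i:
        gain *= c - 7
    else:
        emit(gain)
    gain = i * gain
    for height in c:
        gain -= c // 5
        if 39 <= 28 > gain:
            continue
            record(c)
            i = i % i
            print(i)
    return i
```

Transformed code:
def fn(gain, c, i):
    c = 34 < c
    if i >= i:
        return i
    c = 39
    c = 0
    if gain == 8 < 0:
        i = 6 + gain - 30 % gain
        record(c)
    if 29 >= i == i:
        gain = gain * (c - 7)
    else:
        emit(gain)
    gain = i * gain
    for height in c:
        gain = gain - c // 5
        if 39 <= 28 > gain:
            continue
    return i

gain = gain * (c - 7)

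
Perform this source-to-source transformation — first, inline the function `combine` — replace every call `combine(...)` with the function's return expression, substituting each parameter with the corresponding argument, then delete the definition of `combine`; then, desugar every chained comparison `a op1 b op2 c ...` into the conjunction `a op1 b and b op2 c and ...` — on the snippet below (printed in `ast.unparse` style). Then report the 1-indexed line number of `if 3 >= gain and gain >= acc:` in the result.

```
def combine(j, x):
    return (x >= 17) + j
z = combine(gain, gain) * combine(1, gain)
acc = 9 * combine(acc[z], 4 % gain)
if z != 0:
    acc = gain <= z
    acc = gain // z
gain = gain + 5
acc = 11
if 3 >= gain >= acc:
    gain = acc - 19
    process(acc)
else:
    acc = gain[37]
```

8

Transformed code:
z = ((gain >= 17) + gain) * ((gain >= 17) + 1)
acc = 9 * ((4 % gain >= 17) + acc[z])
if z != 0:
    acc = gain <= z
    acc = gain // z
gain = gain + 5
acc = 11
if 3 >= gain and gain >= acc:
    gain = acc - 19
    process(acc)
else:
    acc = gain[37]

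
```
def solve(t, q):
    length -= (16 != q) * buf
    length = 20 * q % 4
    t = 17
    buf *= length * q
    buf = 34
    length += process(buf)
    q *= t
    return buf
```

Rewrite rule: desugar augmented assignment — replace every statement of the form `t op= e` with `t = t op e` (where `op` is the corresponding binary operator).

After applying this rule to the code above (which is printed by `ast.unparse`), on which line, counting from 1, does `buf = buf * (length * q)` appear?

5

Transformed code:
def solve(t, q):
    length = length - (16 != q) * buf
    length = 20 * q % 4
    t = 17
    buf = buf * (length * q)
    buf = 34
    length = length + process(buf)
    q = q * t
    return buf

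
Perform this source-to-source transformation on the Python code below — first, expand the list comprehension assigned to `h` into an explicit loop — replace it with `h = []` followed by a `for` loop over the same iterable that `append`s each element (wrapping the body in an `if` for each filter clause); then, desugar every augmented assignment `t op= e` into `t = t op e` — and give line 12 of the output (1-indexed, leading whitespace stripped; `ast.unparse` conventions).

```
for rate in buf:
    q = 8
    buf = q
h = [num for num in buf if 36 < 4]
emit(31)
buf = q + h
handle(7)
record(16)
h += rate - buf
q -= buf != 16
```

Transformed code:
for rate in buf:
    q = 8
    buf = q
h = []
for num in buf:
    if 36 < 4:
        h.append(num)
emit(31)
buf = q + h
handle(7)
record(16)
h = h + (rate - buf)
q = q - (buf != 16)

h = h + (rate - buf)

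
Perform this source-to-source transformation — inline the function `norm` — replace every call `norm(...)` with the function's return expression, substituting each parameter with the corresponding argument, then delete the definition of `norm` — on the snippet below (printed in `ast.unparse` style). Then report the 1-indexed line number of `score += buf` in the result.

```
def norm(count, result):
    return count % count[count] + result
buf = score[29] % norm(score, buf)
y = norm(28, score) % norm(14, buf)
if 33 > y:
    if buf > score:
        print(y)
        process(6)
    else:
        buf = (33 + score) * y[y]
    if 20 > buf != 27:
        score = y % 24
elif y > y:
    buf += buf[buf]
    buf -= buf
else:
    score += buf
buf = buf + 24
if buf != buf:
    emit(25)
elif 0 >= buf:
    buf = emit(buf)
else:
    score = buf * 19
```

15

Transformed code:
buf = score[29] % (score % score[score] + buf)
y = (28 % 28[28] + score) % (14 % 14[14] + buf)
if 33 > y:
    if buf > score:
        print(y)
        process(6)
    else:
        buf = (33 + score) * y[y]
    if 20 > buf != 27:
        score = y % 24
elif y > y:
    buf += buf[buf]
    buf -= buf
else:
    score += buf
buf = buf + 24
if buf != buf:
    emit(25)
elif 0 >= buf:
    buf = emit(buf)
else:
    score = buf * 19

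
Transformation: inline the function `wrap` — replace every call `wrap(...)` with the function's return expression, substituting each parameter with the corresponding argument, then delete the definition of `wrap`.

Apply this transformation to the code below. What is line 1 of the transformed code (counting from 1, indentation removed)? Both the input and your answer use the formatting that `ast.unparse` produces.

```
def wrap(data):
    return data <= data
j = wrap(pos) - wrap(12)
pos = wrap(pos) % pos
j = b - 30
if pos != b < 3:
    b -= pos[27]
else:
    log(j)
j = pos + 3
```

Transformed code:
j = (pos <= pos) - (12 <= 12)
pos = (pos <= pos) % pos
j = b - 30
if pos != b < 3:
    b -= pos[27]
else:
    log(j)
j = pos + 3

j = (pos <= pos) - (12 <= 12)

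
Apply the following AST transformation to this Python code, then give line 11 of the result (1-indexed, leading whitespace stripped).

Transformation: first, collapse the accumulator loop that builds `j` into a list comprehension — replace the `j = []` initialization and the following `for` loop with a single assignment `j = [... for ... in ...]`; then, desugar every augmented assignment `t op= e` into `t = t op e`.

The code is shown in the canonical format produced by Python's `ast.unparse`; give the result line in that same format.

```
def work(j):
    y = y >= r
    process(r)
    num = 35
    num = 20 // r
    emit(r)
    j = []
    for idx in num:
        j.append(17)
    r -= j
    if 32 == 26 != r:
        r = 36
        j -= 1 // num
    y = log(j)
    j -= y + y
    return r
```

Transformed code:
def work(j):
    y = y >= r
    process(r)
    num = 35
    num = 20 // r
    emit(r)
    j = [17 for idx in num]
    r = r - j
    if 32 == 26 != r:
        r = 36
        j = j - 1 // num
    y = log(j)
    j = j - (y + y)
    return r

j = j - 1 // num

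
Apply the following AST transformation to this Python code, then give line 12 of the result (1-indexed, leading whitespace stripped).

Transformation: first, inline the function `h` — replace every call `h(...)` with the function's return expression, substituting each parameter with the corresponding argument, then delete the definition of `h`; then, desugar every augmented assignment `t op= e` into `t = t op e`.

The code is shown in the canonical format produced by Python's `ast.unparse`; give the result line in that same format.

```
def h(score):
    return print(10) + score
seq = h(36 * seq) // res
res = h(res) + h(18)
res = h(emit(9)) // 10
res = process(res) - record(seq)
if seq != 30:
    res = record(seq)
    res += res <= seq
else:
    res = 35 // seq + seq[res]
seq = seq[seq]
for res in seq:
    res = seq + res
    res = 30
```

Transformed code:
seq = (print(10) + 36 * seq) // res
res = print(10) + res + (print(10) + 18)
res = (print(10) + emit(9)) // 10
res = process(res) - record(seq)
if seq != 30:
    res = record(seq)
    res = res + (res <= seq)
else:
    res = 35 // seq + seq[res]
seq = seq[seq]
for res in seq:
    res = seq + res
    res = 30

res = seq + res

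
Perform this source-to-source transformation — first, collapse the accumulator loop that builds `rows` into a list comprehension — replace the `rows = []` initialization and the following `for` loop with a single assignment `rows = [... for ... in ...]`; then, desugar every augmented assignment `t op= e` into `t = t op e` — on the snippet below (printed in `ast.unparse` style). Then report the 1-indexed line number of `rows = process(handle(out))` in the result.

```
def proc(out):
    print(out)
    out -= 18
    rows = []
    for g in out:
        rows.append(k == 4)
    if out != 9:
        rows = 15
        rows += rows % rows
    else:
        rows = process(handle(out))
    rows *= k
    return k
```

Transformed code:
def proc(out):
    print(out)
    out = out - 18
    rows = [k == 4 for g in out]
    if out != 9:
        rows = 15
        rows = rows + rows % rows
    else:
        rows = process(handle(out))
    rows = rows * k
    return k

9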